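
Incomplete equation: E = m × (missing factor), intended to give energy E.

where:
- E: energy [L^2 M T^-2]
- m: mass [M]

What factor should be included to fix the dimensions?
v² (velocity squared), dimensions [L^2 T^-2]

E has dimensions [L^2 M T^-2] and m has dimensions [M].
The missing factor must have dimensions [L^2 M T^-2] / [M] = [L^2 T^-2], i.e. velocity squared (v²).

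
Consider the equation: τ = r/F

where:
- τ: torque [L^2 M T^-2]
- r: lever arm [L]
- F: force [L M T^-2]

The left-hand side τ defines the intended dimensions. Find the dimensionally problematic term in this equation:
The right-hand side term r/F

τ has dimensions [L^2 M T^-2], but r/F has dimensions [M^-1 T^2], so the term r/F is dimensionally wrong for τ.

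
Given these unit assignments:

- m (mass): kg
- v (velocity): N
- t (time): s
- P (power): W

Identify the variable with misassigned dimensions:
v

The variable v (velocity) should have units m/s, not N.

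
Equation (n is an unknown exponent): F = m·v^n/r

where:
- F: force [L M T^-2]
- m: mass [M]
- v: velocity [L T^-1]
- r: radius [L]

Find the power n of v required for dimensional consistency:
n = 2

F has dimensions [L M T^-2]; v has dimensions [L T^-1].
The rest of the RHS has dimensions [L^-1 M], so v^n must supply [L^2 T^-2].
With n = 2: m·v^2/r has dimensions [L M T^-2], matching the LHS ✓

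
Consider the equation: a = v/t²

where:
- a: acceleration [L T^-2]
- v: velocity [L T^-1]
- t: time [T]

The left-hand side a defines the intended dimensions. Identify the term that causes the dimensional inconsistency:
The right-hand side term v/t²

a has dimensions [L T^-2], but v/t² has dimensions [L T^-3], so the term v/t² is dimensionally wrong for a.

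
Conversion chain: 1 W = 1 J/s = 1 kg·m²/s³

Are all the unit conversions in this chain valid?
The chain is correct (no errors).

Correct: Watt is Joule per second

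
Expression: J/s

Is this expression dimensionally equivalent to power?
Yes

The expression J/s has dimensions [L^2 M T^-3], which is exactly power [L^2 M T^-3].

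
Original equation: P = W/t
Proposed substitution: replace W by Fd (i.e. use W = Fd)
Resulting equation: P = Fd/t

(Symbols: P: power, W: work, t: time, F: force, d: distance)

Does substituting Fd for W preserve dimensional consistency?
Yes

[W] = [L^2 M T^-2] and [Fd] = [L^2 M T^-2]. These match, so the substitution replaces a quantity by one of the same dimensions and the result P = Fd/t has LHS [L^2 M T^-3] vs RHS [L^2 M T^-3] — still consistent.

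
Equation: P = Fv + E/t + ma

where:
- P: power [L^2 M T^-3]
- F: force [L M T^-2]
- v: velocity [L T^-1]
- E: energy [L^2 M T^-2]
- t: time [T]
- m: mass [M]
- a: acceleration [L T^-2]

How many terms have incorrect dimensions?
1

LHS P: [L^2 M T^-3]
- Fv: [L^2 M T^-3] ✓
- E/t: [L^2 M T^-3] ✓
- ma: [L M T^-2] ✗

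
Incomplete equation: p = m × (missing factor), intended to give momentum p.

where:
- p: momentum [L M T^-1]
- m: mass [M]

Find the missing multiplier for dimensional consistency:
v (velocity), dimensions [L T^-1]

p has dimensions [L M T^-1] and m has dimensions [M].
The missing factor must have dimensions [L M T^-1] / [M] = [L T^-1], i.e. velocity (v).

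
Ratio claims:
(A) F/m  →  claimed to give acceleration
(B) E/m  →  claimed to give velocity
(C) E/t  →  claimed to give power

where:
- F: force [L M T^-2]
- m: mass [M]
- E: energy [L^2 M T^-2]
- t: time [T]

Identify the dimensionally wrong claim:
(B) E/m does not give velocity

(A) F/m: [L T^-2] = acceleration [L T^-2] ✓
(B) E/m: [L^2 T^-2] ≠ velocity [L T^-1] ✗
(C) E/t: [L^2 M T^-3] = power [L^2 M T^-3] ✓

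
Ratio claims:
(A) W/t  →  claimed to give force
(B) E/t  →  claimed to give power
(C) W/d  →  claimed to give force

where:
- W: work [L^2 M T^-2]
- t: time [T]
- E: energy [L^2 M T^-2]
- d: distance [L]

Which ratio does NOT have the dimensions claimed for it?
(A) W/t does not give force

(A) W/t: [L^2 M T^-3] ≠ force [L M T^-2] ✗
(B) E/t: [L^2 M T^-3] = power [L^2 M T^-3] ✓
(C) W/d: [L M T^-2] = force [L M T^-2] ✓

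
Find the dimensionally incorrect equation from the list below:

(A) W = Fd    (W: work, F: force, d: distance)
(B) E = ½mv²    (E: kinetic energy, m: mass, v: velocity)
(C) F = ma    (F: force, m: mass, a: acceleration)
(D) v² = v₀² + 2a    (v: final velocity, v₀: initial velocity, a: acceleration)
(D) v² = v₀² + 2a

The equation (D) v² = v₀² + 2a is dimensionally incorrect.

LHS (v²): [L^2 T^-2]
RHS terms:
  - v₀²: [L^2 T^-2] ✓
  - 2a: [L T^-2] ✗ (does not match LHS)

The dimensions do not match. The other three equations balance.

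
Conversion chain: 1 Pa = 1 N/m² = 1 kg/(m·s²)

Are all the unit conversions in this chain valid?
The chain is correct (no errors).

Correct: Pascal is Newton per square meter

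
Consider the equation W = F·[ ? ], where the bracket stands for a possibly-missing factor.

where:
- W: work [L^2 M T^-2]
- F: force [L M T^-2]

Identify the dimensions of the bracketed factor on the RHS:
[L] — length (e.g. a distance d)

W has dimensions [L^2 M T^-2]; F has dimensions [L M T^-2].
The bracketed factor must supply [L^2 M T^-2] / [L M T^-2] = [L].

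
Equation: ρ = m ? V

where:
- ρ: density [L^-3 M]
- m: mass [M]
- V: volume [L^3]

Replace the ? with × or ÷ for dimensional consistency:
division (÷): ρ = m ÷ V

ρ [L^-3 M]; m [M]; V [L^3].
m × V → [L^3 M] ✗
m ÷ V → [L^-3 M] ✓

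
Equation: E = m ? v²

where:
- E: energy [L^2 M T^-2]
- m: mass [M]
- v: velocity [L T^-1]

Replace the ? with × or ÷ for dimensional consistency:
multiplication (×): E = m × v²

E [L^2 M T^-2]; m [M]; v² [L^2 T^-2].
m × v² → [L^2 M T^-2] ✓
m ÷ v² → [L^-2 M T^2] ✗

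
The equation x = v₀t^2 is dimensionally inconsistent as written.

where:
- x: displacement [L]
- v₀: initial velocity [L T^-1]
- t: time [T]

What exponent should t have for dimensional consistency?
The exponent of t should be 1: x = v₀t

The LHS x has dimensions [L]; t has dimensions [T].
As written, the RHS v₀t^2 (exponent 2 on t) has dimensions [L T], which does not match.
With exponent 1, the RHS v₀t has dimensions [L], matching the LHS.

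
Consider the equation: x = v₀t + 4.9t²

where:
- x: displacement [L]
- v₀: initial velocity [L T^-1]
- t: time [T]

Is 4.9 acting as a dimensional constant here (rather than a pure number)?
Yes

x has dimensions [L], while t² alone has dimensions [T^2]. For the equation to balance, the factor 4.9 must carry dimensions [L T^-2] — it is a dimensional constant (a numerical value of a physical quantity with its units suppressed), not a pure number.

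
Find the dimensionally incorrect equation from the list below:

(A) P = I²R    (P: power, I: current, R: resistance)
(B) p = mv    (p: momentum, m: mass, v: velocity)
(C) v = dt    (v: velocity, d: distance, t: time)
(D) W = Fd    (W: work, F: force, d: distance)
(C) v = dt

The equation (C) v = dt is dimensionally incorrect.

LHS (v): [L T^-1]
RHS (dt): [L T] ✗

The dimensions do not match. The other three equations balance.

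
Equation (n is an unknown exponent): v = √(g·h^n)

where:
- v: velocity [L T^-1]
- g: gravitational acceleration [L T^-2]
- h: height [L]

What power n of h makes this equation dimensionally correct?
n = 1

v has dimensions [L T^-1]; h has dimensions [L].
With n = 1: √(g·h^1) has dimensions [L T^-1], matching the LHS ✓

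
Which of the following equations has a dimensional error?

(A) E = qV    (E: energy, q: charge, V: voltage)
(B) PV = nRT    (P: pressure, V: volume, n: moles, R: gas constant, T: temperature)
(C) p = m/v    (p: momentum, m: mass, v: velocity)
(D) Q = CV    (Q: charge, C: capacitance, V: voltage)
(C) p = m/v

The equation (C) p = m/v is dimensionally incorrect.

LHS (p): [L M T^-1]
RHS (m/v): [L^-1 M T] ✗

The dimensions do not match. The other three equations balance.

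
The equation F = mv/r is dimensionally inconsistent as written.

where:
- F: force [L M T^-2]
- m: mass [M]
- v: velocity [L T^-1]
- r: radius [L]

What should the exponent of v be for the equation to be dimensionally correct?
The exponent of v should be 2: F = mv^2/r

The LHS F has dimensions [L M T^-2]; v has dimensions [L T^-1].
As written, the RHS mv/r (exponent 1 on v) has dimensions [M T^-1], which does not match.
With exponent 2, the RHS mv^2/r has dimensions [L M T^-2], matching the LHS.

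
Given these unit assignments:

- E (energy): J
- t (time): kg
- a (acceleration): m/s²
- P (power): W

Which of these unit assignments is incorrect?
t

The variable t (time) should have units s, not kg.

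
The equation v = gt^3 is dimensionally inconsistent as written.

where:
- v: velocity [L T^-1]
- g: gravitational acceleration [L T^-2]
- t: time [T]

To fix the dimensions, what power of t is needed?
The exponent of t should be 1: v = gt

The LHS v has dimensions [L T^-1]; t has dimensions [T].
As written, the RHS gt^3 (exponent 3 on t) has dimensions [L T], which does not match.
With exponent 1, the RHS gt has dimensions [L T^-1], matching the LHS.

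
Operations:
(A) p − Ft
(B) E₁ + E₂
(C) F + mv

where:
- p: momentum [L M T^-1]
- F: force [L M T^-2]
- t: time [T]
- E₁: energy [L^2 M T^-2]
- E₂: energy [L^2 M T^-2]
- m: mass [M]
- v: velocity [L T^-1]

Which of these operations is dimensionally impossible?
(C) F + mv

(A) p − Ft: p [L M T^-1] and Ft [L M T^-1] — same dimensions ✓
(B) E₁ + E₂: E₁ [L^2 M T^-2] and E₂ [L^2 M T^-2] — same dimensions ✓
(C) F + mv: F [L M T^-2] and mv [L M T^-1] — different dimensions cannot be added/subtracted ✗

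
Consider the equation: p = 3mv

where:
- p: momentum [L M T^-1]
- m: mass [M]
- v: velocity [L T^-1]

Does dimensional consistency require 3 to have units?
No

p has dimensions [L M T^-1] and mv already has dimensions [L M T^-1], so the equation balances without 3 contributing any dimensions. 3 is a pure (dimensionless) number; changing or removing it would not affect dimensional consistency.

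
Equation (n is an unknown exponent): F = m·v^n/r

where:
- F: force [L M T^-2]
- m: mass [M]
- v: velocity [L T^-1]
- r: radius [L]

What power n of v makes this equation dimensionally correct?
n = 2

F has dimensions [L M T^-2]; v has dimensions [L T^-1].
The rest of the RHS has dimensions [L^-1 M], so v^n must supply [L^2 T^-2].
With n = 2: m·v^2/r has dimensions [L M T^-2], matching the LHS ✓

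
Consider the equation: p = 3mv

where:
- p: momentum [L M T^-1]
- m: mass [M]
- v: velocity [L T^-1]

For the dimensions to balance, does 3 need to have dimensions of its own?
No

p has dimensions [L M T^-1] and mv already has dimensions [L M T^-1], so the equation balances without 3 contributing any dimensions. 3 is a pure (dimensionless) number; changing or removing it would not affect dimensional consistency.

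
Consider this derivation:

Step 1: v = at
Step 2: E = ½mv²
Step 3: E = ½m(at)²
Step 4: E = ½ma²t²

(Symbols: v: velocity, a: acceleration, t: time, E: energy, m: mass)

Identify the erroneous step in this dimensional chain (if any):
No step introduces an error — all steps are dimensionally consistent.

Step 1: v = at → LHS [L T^-1], RHS [L T^-1] ✓
Step 2: E = ½mv² → LHS [L^2 M T^-2], RHS [L^2 M T^-2] ✓
Step 3: E = ½m(at)² → LHS [L^2 M T^-2], RHS [L^2 M T^-2] ✓
Step 4: E = ½ma²t² → LHS [L^2 M T^-2], RHS [L^2 M T^-2] ✓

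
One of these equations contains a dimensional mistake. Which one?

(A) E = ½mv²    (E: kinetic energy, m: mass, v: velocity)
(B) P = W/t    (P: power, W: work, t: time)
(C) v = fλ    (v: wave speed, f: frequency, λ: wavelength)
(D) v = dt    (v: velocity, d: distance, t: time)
(D) v = dt

The equation (D) v = dt is dimensionally incorrect.

LHS (v): [L T^-1]
RHS (dt): [L T] ✗

The dimensions do not match. The other three equations balance.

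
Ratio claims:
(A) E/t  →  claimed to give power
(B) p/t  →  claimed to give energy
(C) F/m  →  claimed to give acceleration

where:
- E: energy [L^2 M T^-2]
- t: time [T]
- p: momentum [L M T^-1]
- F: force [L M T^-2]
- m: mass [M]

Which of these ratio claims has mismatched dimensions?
(B) p/t does not give energy

(A) E/t: [L^2 M T^-3] = power [L^2 M T^-3] ✓
(B) p/t: [L M T^-2] ≠ energy [L^2 M T^-2] ✗
(C) F/m: [L T^-2] = acceleration [L T^-2] ✓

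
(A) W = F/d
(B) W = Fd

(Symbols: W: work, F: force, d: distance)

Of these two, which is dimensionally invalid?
(A)

(A) W = F/d: LHS [L^2 M T^-2], RHS [M T^-2] ✗
(B) W = Fd: LHS [L^2 M T^-2], RHS [L^2 M T^-2] ✓

Expression (A) W = F/d is dimensionally incorrect.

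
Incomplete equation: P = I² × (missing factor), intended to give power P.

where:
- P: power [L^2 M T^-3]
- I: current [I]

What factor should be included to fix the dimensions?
R (resistance), dimensions [I^-2 L^2 M T^-3]

P has dimensions [L^2 M T^-3] and I² has dimensions [I^2].
The missing factor must have dimensions [L^2 M T^-3] / [I^2] = [I^-2 L^2 M T^-3], i.e. resistance (R).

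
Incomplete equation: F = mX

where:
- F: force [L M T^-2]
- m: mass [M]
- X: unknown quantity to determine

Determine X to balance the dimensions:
X = a (acceleration), dimensions [L T^-2]

F has dimensions [L M T^-2]; the rest of the RHS (m) has dimensions [M].
So X must have dimensions [L T^-2] — X = a (acceleration).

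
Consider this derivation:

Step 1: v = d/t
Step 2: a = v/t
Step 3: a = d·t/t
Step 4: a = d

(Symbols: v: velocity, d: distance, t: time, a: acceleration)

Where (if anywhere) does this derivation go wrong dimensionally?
Step 3

Step 1: v = d/t → LHS [L T^-1], RHS [L T^-1] ✓
Step 2: a = v/t → LHS [L T^-2], RHS [L T^-2] ✓
Step 3: a = d·t/t → LHS [L T^-2], RHS [L] ✗

The first dimensional inconsistency appears in step 3: a = d·t/t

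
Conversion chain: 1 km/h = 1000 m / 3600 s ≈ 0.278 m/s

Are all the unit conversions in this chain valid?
The chain is correct (no errors).

Correct: 1 km = 1000 m, 1 h = 3600 s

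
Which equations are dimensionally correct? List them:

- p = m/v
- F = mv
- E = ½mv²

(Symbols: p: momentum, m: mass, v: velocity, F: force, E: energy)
Dimensionally correct: E = ½mv²
Dimensionally incorrect: p = m/v, F = mv
Ordered (correct first, then incorrect): E = ½mv², p = m/v, F = mv

- p = m/v: LHS [L M T^-1], RHS [L^-1 M T] → incorrect ✗
- F = mv: LHS [L M T^-2], RHS [L M T^-1] → incorrect ✗
- E = ½mv²: LHS [L^2 M T^-2], RHS [L^2 M T^-2] → correct ✓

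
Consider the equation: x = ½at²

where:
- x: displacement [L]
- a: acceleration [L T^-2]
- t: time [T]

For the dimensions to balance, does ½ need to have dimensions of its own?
No

x has dimensions [L] and at² already has dimensions [L], so the equation balances without ½ contributing any dimensions. ½ is a pure (dimensionless) number; changing or removing it would not affect dimensional consistency.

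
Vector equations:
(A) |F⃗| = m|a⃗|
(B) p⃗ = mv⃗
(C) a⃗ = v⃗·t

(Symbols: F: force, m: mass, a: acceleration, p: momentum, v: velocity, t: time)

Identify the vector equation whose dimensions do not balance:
(C) a⃗ = v⃗·t

(A) |F⃗| = m|a⃗|: LHS [L M T^-2], RHS [L M T^-2] ✓ — magnitudes of vectors are scalars
(B) p⃗ = mv⃗: LHS [L M T^-1], RHS [L M T^-1] ✓ — mass (scalar) times velocity (vector)
(C) a⃗ = v⃗·t: LHS [L T^-2], RHS [L] ✗ — acceleration is velocity per time; should be v⃗/t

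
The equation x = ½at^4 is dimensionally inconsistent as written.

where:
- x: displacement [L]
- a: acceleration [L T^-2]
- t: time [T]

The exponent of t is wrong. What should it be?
The exponent of t should be 2: x = ½at^2

The LHS x has dimensions [L]; t has dimensions [T].
As written, the RHS ½at^4 (exponent 4 on t) has dimensions [L T^2], which does not match.
With exponent 2, the RHS ½at^2 has dimensions [L], matching the LHS.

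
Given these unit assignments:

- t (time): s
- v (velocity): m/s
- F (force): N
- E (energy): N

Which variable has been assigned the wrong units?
E

The variable E (energy) should have units J, not N.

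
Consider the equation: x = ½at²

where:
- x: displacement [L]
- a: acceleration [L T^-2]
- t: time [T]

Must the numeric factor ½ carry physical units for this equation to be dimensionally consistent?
No

x has dimensions [L] and at² already has dimensions [L], so the equation balances without ½ contributing any dimensions. ½ is a pure (dimensionless) number; changing or removing it would not affect dimensional consistency.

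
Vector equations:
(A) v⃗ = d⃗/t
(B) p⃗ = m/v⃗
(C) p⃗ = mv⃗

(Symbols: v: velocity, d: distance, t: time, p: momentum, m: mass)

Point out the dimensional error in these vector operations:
(B) p⃗ = m/v⃗

(A) v⃗ = d⃗/t: LHS [L T^-1], RHS [L T^-1] ✓ — displacement (vector) divided by time (scalar)
(B) p⃗ = m/v⃗: LHS [L M T^-1], RHS [L^-1 M T] ✗ — momentum is mass times velocity; should be mv⃗ (and division by a vector is undefined)
(C) p⃗ = mv⃗: LHS [L M T^-1], RHS [L M T^-1] ✓ — mass (scalar) times velocity (vector)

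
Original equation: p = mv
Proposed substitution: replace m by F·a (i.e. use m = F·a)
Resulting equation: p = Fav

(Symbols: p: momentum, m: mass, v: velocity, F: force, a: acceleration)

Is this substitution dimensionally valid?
No

[m] = [M] and [F·a] = [L^2 M T^-4]. These differ, so the substitution replaces a quantity by one of different dimensions and the result p = Fav has LHS [L M T^-1] vs RHS [L^3 M T^-5] — inconsistent.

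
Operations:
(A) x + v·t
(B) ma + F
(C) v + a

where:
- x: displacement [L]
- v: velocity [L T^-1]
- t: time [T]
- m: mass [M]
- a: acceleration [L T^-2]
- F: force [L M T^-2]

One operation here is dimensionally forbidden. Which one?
(C) v + a

(A) x + v·t: x [L] and v·t [L] — same dimensions ✓
(B) ma + F: ma [L M T^-2] and F [L M T^-2] — same dimensions ✓
(C) v + a: v [L T^-1] and a [L T^-2] — different dimensions cannot be added/subtracted ✗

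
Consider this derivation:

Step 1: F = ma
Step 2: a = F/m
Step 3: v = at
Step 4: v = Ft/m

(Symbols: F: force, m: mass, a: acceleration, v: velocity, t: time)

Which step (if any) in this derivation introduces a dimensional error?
No step introduces an error — all steps are dimensionally consistent.

Step 1: F = ma → LHS [L M T^-2], RHS [L M T^-2] ✓
Step 2: a = F/m → LHS [L T^-2], RHS [L T^-2] ✓
Step 3: v = at → LHS [L T^-1], RHS [L T^-1] ✓
Step 4: v = Ft/m → LHS [L T^-1], RHS [L T^-1] ✓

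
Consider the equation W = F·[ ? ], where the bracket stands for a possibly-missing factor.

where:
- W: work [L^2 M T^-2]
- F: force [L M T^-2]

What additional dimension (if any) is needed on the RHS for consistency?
[L] — length (e.g. a distance d)

W has dimensions [L^2 M T^-2]; F has dimensions [L M T^-2].
The bracketed factor must supply [L^2 M T^-2] / [L M T^-2] = [L].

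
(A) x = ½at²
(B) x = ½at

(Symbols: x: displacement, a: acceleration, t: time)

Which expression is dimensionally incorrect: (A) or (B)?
(B)

(A) x = ½at²: LHS [L], RHS [L] ✓
(B) x = ½at: LHS [L], RHS [L T^-1] ✗

Expression (B) x = ½at is dimensionally incorrect.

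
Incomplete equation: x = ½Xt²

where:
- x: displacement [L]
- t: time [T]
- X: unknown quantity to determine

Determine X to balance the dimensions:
X = a (acceleration), dimensions [L T^-2]

x has dimensions [L]; the rest of the RHS (½ t²) has dimensions [T^2].
So X must have dimensions [L T^-2] — X = a (acceleration).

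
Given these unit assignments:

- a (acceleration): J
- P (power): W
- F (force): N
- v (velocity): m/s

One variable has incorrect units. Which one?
a

The variable a (acceleration) should have units m/s², not J.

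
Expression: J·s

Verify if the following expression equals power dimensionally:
No

The expression J·s has dimensions [L^2 M T^-1], but power has dimensions [L^2 M T^-3].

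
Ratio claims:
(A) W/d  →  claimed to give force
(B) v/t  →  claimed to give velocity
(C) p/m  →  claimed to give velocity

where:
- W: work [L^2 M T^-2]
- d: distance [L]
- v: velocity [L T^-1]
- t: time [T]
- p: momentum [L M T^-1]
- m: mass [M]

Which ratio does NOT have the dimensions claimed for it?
(B) v/t does not give velocity

(A) W/d: [L M T^-2] = force [L M T^-2] ✓
(B) v/t: [L T^-2] ≠ velocity [L T^-1] ✗
(C) p/m: [L T^-1] = velocity [L T^-1] ✓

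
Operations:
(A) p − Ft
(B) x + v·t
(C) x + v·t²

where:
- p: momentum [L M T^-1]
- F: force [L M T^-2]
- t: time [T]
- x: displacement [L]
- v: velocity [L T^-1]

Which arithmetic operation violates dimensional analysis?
(C) x + v·t²

(A) p − Ft: p [L M T^-1] and Ft [L M T^-1] — same dimensions ✓
(B) x + v·t: x [L] and v·t [L] — same dimensions ✓
(C) x + v·t²: x [L] and v·t² [L T] — different dimensions cannot be added/subtracted ✗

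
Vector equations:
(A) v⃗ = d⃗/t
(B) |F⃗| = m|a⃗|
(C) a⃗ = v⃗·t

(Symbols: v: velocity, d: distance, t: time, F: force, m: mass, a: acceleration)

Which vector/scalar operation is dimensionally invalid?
(C) a⃗ = v⃗·t

(A) v⃗ = d⃗/t: LHS [L T^-1], RHS [L T^-1] ✓ — displacement (vector) divided by time (scalar)
(B) |F⃗| = m|a⃗|: LHS [L M T^-2], RHS [L M T^-2] ✓ — magnitudes of vectors are scalars
(C) a⃗ = v⃗·t: LHS [L T^-2], RHS [L] ✗ — acceleration is velocity per time; should be v⃗/t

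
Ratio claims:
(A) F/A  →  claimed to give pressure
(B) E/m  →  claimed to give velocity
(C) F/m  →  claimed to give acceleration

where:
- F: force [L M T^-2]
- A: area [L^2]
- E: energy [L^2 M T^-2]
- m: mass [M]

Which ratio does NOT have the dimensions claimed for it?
(B) E/m does not give velocity

(A) F/A: [L^-1 M T^-2] = pressure [L^-1 M T^-2] ✓
(B) E/m: [L^2 T^-2] ≠ velocity [L T^-1] ✗
(C) F/m: [L T^-2] = acceleration [L T^-2] ✓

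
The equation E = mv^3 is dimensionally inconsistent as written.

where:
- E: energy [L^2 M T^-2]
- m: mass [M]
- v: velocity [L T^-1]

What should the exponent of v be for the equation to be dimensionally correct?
The exponent of v should be 2: E = mv^2

The LHS E has dimensions [L^2 M T^-2]; v has dimensions [L T^-1].
As written, the RHS mv^3 (exponent 3 on v) has dimensions [L^3 M T^-3], which does not match.
With exponent 2, the RHS mv^2 has dimensions [L^2 M T^-2], matching the LHS.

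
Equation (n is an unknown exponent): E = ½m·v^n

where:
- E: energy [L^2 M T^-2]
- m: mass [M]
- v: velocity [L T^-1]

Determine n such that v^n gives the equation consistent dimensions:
n = 2

E has dimensions [L^2 M T^-2]; v has dimensions [L T^-1].
The rest of the RHS has dimensions [M], so v^n must supply [L^2 T^-2].
With n = 2: ½m·v^2 has dimensions [L^2 M T^-2], matching the LHS ✓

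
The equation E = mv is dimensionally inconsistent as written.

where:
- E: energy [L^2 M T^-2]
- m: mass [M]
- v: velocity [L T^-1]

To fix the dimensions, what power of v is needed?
The exponent of v should be 2: E = mv^2

The LHS E has dimensions [L^2 M T^-2]; v has dimensions [L T^-1].
As written, the RHS mv (exponent 1 on v) has dimensions [L M T^-1], which does not match.
With exponent 2, the RHS mv^2 has dimensions [L^2 M T^-2], matching the LHS.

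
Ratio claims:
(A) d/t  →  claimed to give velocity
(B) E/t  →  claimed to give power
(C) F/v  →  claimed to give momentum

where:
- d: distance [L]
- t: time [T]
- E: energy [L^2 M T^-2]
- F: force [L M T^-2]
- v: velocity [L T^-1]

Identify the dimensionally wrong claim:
(C) F/v does not give momentum

(A) d/t: [L T^-1] = velocity [L T^-1] ✓
(B) E/t: [L^2 M T^-3] = power [L^2 M T^-3] ✓
(C) F/v: [M T^-1] ≠ momentum [L M T^-1] ✗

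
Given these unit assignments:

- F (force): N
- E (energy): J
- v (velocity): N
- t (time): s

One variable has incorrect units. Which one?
v

The variable v (velocity) should have units m/s, not N.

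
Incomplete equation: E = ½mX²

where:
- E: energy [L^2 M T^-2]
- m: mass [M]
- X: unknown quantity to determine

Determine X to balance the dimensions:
X = v (velocity), dimensions [L T^-1]

E has dimensions [L^2 M T^-2]; the rest of the RHS (½m) has dimensions [M].
So X² must have dimensions [L^2 T^-2], i.e. X has dimensions [L T^-1] — X = v (velocity).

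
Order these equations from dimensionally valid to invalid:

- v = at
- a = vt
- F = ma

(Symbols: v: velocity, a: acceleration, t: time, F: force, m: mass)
Dimensionally correct: v = at, F = ma
Dimensionally incorrect: a = vt
Ordered (correct first, then incorrect): v = at, F = ma, a = vt

- v = at: LHS [L T^-1], RHS [L T^-1] → correct ✓
- a = vt: LHS [L T^-2], RHS [L] → incorrect ✗
- F = ma: LHS [L M T^-2], RHS [L M T^-2] → correct ✓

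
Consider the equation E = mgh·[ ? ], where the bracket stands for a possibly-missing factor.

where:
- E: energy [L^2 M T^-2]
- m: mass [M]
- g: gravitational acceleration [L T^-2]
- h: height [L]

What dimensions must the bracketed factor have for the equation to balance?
Nothing is missing — the bracketed factor must be dimensionless.

E has dimensions [L^2 M T^-2] and mgh already has dimensions [L^2 M T^-2], so E = mgh is dimensionally complete.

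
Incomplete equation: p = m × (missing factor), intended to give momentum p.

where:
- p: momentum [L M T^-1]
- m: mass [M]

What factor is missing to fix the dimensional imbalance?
v (velocity), dimensions [L T^-1]

p has dimensions [L M T^-1] and m has dimensions [M].
The missing factor must have dimensions [L M T^-1] / [M] = [L T^-1], i.e. velocity (v).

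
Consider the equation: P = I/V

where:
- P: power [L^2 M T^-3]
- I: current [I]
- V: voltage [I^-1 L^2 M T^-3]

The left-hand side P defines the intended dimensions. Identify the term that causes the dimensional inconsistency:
The right-hand side term I/V

P has dimensions [L^2 M T^-3], but I/V has dimensions [I^2 L^-2 M^-1 T^3], so the term I/V is dimensionally wrong for P.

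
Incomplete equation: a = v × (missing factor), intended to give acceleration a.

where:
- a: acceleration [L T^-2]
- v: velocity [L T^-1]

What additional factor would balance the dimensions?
1/t (inverse time), dimensions [T^-1]

a has dimensions [L T^-2] and v has dimensions [L T^-1].
The missing factor must have dimensions [L T^-2] / [L T^-1] = [T^-1], i.e. inverse time (1/t).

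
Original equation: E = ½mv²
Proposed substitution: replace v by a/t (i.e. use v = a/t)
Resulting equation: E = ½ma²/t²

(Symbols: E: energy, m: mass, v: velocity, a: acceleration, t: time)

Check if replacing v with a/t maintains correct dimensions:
No

[v] = [L T^-1] and [a/t] = [L T^-3]. These differ, so the substitution replaces a quantity by one of different dimensions and the result E = ½ma²/t² has LHS [L^2 M T^-2] vs RHS [L^2 M T^-6] — inconsistent.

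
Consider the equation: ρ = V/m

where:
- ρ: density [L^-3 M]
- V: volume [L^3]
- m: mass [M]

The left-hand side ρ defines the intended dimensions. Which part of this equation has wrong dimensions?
The right-hand side term V/m

ρ has dimensions [L^-3 M], but V/m has dimensions [L^3 M^-1], so the term V/m is dimensionally wrong for ρ.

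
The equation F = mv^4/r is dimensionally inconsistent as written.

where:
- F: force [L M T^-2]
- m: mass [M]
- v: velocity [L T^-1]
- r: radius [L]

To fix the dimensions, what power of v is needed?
The exponent of v should be 2: F = mv^2/r

The LHS F has dimensions [L M T^-2]; v has dimensions [L T^-1].
As written, the RHS mv^4/r (exponent 4 on v) has dimensions [L^3 M T^-4], which does not match.
With exponent 2, the RHS mv^2/r has dimensions [L M T^-2], matching the LHS.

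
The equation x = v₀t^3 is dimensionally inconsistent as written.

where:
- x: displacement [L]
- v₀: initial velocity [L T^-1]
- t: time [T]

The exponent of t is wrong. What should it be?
The exponent of t should be 1: x = v₀t

The LHS x has dimensions [L]; t has dimensions [T].
As written, the RHS v₀t^3 (exponent 3 on t) has dimensions [L T^2], which does not match.
With exponent 1, the RHS v₀t has dimensions [L], matching the LHS.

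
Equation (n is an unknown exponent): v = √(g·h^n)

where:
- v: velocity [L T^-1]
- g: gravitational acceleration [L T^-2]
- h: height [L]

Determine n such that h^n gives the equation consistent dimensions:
n = 1

v has dimensions [L T^-1]; h has dimensions [L].
With n = 1: √(g·h^1) has dimensions [L T^-1], matching the LHS ✓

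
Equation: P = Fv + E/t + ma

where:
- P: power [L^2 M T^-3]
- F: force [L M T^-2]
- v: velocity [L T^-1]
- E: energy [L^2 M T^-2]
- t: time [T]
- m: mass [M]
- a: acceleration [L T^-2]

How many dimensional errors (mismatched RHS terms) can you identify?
1

LHS P: [L^2 M T^-3]
- Fv: [L^2 M T^-3] ✓
- E/t: [L^2 M T^-3] ✓
- ma: [L M T^-2] ✗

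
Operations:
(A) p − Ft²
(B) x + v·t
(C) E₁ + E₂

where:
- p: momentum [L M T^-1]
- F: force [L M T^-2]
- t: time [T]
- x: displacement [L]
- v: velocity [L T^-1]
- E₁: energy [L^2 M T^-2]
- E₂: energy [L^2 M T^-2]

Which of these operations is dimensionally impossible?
(A) p − Ft²

(A) p − Ft²: p [L M T^-1] and Ft² [L M] — different dimensions cannot be added/subtracted ✗
(B) x + v·t: x [L] and v·t [L] — same dimensions ✓
(C) E₁ + E₂: E₁ [L^2 M T^-2] and E₂ [L^2 M T^-2] — same dimensions ✓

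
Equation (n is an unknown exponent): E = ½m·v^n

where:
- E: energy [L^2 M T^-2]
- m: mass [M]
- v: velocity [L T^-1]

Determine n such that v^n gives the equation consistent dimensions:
n = 2

E has dimensions [L^2 M T^-2]; v has dimensions [L T^-1].
The rest of the RHS has dimensions [M], so v^n must supply [L^2 T^-2].
With n = 2: ½m·v^2 has dimensions [L^2 M T^-2], matching the LHS ✓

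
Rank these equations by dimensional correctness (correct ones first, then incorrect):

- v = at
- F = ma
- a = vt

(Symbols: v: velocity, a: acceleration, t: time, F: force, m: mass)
Dimensionally correct: v = at, F = ma
Dimensionally incorrect: a = vt
Ordered (correct first, then incorrect): v = at, F = ma, a = vt

- v = at: LHS [L T^-1], RHS [L T^-1] → correct ✓
- F = ma: LHS [L M T^-2], RHS [L M T^-2] → correct ✓
- a = vt: LHS [L T^-2], RHS [L] → incorrect ✗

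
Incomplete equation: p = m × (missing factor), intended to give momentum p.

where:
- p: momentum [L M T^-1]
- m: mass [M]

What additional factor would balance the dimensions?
v (velocity), dimensions [L T^-1]

p has dimensions [L M T^-1] and m has dimensions [M].
The missing factor must have dimensions [L M T^-1] / [M] = [L T^-1], i.e. velocity (v).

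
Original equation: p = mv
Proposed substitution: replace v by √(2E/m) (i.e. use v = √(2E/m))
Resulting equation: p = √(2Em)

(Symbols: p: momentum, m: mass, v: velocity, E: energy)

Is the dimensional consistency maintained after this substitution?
Yes

[v] = [L T^-1] and [√(2E/m)] = [L T^-1]. These match, so the substitution replaces a quantity by one of the same dimensions and the result p = √(2Em) has LHS [L M T^-1] vs RHS [L M T^-1] — still consistent.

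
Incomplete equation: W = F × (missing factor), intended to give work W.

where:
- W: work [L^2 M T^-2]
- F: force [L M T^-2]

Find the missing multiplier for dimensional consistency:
d (distance), dimensions [L]

W has dimensions [L^2 M T^-2] and F has dimensions [L M T^-2].
The missing factor must have dimensions [L^2 M T^-2] / [L M T^-2] = [L], i.e. distance (d).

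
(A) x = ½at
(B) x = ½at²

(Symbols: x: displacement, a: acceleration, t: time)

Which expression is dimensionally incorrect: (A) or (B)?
(A)

(A) x = ½at: LHS [L], RHS [L T^-1] ✗
(B) x = ½at²: LHS [L], RHS [L] ✓

Expression (A) x = ½at is dimensionally incorrect.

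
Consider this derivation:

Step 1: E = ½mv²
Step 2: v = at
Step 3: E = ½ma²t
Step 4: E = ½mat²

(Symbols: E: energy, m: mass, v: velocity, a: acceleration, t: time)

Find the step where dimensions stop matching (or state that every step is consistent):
Step 3

Step 1: E = ½mv² → LHS [L^2 M T^-2], RHS [L^2 M T^-2] ✓
Step 2: v = at → LHS [L T^-1], RHS [L T^-1] ✓
Step 3: E = ½ma²t → LHS [L^2 M T^-2], RHS [L^2 M T^-3] ✗

The first dimensional inconsistency appears in step 3: E = ½ma²t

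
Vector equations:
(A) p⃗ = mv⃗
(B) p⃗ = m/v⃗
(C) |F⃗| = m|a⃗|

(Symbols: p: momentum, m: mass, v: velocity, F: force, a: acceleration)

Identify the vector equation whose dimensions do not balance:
(B) p⃗ = m/v⃗

(A) p⃗ = mv⃗: LHS [L M T^-1], RHS [L M T^-1] ✓ — mass (scalar) times velocity (vector)
(B) p⃗ = m/v⃗: LHS [L M T^-1], RHS [L^-1 M T] ✗ — momentum is mass times velocity; should be mv⃗ (and division by a vector is undefined)
(C) |F⃗| = m|a⃗|: LHS [L M T^-2], RHS [L M T^-2] ✓ — magnitudes of vectors are scalars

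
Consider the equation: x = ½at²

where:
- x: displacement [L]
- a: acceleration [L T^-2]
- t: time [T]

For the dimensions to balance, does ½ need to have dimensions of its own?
No

x has dimensions [L] and at² already has dimensions [L], so the equation balances without ½ contributing any dimensions. ½ is a pure (dimensionless) number; changing or removing it would not affect dimensional consistency.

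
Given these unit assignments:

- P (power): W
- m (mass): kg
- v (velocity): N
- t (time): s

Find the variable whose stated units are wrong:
v

The variable v (velocity) should have units m/s, not N.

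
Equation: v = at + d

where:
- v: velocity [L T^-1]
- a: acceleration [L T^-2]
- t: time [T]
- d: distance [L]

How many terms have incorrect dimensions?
1

LHS v: [L T^-1]
- at: [L T^-1] ✓
- d: [L] ✗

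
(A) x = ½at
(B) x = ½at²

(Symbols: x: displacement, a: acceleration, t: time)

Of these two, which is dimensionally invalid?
(A)

(A) x = ½at: LHS [L], RHS [L T^-1] ✗
(B) x = ½at²: LHS [L], RHS [L] ✓

Expression (A) x = ½at is dimensionally incorrect.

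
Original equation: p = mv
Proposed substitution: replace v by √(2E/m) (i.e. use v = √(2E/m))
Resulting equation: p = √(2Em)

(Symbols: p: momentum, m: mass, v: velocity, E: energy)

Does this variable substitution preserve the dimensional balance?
Yes

[v] = [L T^-1] and [√(2E/m)] = [L T^-1]. These match, so the substitution replaces a quantity by one of the same dimensions and the result p = √(2Em) has LHS [L M T^-1] vs RHS [L M T^-1] — still consistent.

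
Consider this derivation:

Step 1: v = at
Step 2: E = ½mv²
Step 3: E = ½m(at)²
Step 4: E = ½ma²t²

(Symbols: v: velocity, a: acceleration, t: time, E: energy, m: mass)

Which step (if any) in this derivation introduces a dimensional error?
No step introduces an error — all steps are dimensionally consistent.

Step 1: v = at → LHS [L T^-1], RHS [L T^-1] ✓
Step 2: E = ½mv² → LHS [L^2 M T^-2], RHS [L^2 M T^-2] ✓
Step 3: E = ½m(at)² → LHS [L^2 M T^-2], RHS [L^2 M T^-2] ✓
Step 4: E = ½ma²t² → LHS [L^2 M T^-2], RHS [L^2 M T^-2] ✓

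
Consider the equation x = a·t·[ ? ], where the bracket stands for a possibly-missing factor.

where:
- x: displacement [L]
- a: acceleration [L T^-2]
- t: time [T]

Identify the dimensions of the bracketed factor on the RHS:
[T] — time (e.g. t)

x has dimensions [L]; a·t has dimensions [L T^-1].
The bracketed factor must supply [L] / [L T^-1] = [T].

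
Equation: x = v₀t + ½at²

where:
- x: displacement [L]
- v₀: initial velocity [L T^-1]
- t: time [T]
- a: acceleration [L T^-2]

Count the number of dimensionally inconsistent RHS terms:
0

LHS x: [L]
- v₀t: [L] ✓
- ½at²: [L] ✓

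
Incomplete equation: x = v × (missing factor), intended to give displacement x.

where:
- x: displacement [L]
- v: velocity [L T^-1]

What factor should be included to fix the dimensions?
t (time), dimensions [T]

x has dimensions [L] and v has dimensions [L T^-1].
The missing factor must have dimensions [L] / [L T^-1] = [T], i.e. time (t).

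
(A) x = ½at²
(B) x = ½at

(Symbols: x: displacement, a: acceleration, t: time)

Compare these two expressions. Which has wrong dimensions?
(B)

(A) x = ½at²: LHS [L], RHS [L] ✓
(B) x = ½at: LHS [L], RHS [L T^-1] ✗

Expression (B) x = ½at is dimensionally incorrect.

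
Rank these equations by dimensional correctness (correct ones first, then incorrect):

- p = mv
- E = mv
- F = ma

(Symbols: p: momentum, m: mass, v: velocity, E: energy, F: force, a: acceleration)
Dimensionally correct: p = mv, F = ma
Dimensionally incorrect: E = mv
Ordered (correct first, then incorrect): p = mv, F = ma, E = mv

- p = mv: LHS [L M T^-1], RHS [L M T^-1] → correct ✓
- E = mv: LHS [L^2 M T^-2], RHS [L M T^-1] → incorrect ✗
- F = ma: LHS [L M T^-2], RHS [L M T^-2] → correct ✓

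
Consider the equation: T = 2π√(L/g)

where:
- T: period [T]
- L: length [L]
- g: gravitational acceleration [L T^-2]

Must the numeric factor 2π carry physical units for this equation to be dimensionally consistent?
No

T has dimensions [T] and √(L/g) already has dimensions [T], so the equation balances without 2π contributing any dimensions. 2π is a pure (dimensionless) number; changing or removing it would not affect dimensional consistency.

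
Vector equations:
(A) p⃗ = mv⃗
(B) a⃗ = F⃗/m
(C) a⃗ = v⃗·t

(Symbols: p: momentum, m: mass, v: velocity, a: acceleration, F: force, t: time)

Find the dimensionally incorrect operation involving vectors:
(C) a⃗ = v⃗·t

(A) p⃗ = mv⃗: LHS [L M T^-1], RHS [L M T^-1] ✓ — mass (scalar) times velocity (vector)
(B) a⃗ = F⃗/m: LHS [L T^-2], RHS [L T^-2] ✓ — force (vector) divided by mass (scalar)
(C) a⃗ = v⃗·t: LHS [L T^-2], RHS [L] ✗ — acceleration is velocity per time; should be v⃗/t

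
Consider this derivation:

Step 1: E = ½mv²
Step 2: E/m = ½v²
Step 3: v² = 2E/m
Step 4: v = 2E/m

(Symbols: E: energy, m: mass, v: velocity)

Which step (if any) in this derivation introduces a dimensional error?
Step 4

Step 1: E = ½mv² → LHS [L^2 M T^-2], RHS [L^2 M T^-2] ✓
Step 2: E/m = ½v² → LHS [L^2 T^-2], RHS [L^2 T^-2] ✓
Step 3: v² = 2E/m → LHS [L^2 T^-2], RHS [L^2 T^-2] ✓
Step 4: v = 2E/m → LHS [L T^-1], RHS [L^2 T^-2] ✗

The first dimensional inconsistency appears in step 4: v = 2E/m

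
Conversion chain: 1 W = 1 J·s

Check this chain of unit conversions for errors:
The chain is incorrect (it contains an error).

Incorrect: Watt is J/s, not J·s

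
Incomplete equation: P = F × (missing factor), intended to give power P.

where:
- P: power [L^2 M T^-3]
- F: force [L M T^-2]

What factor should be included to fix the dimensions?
v (velocity), dimensions [L T^-1]

P has dimensions [L^2 M T^-3] and F has dimensions [L M T^-2].
The missing factor must have dimensions [L^2 M T^-3] / [L M T^-2] = [L T^-1], i.e. velocity (v).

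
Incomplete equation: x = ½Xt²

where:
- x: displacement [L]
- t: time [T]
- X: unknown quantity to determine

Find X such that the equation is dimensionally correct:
X = a (acceleration), dimensions [L T^-2]

x has dimensions [L]; the rest of the RHS (½ t²) has dimensions [T^2].
So X must have dimensions [L T^-2] — X = a (acceleration).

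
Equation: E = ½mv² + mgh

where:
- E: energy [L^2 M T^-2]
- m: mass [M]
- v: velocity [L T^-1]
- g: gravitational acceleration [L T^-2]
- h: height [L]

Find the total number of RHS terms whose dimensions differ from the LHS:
0

LHS E: [L^2 M T^-2]
- ½mv²: [L^2 M T^-2] ✓
- mgh: [L^2 M T^-2] ✓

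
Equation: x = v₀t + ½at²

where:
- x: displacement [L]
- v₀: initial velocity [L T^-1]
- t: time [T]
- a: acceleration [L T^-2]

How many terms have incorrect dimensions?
0

LHS x: [L]
- v₀t: [L] ✓
- ½at²: [L] ✓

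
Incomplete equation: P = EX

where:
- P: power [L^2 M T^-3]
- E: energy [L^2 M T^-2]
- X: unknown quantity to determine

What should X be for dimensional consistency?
X = f (inverse time / frequency (1/t)), dimensions [T^-1]

P has dimensions [L^2 M T^-3]; the rest of the RHS (E) has dimensions [L^2 M T^-2].
So X must have dimensions [T^-1] — X = f (inverse time / frequency (1/t)).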